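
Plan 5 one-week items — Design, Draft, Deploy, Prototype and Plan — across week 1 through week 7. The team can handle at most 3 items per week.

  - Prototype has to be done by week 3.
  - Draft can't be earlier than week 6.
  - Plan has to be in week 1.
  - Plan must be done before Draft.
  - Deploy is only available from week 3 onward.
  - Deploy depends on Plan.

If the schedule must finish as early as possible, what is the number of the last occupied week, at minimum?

The precedence chain requires at least 2 distinct weeks.
With at most 3 per week and 5 tasks, at least 2 weeks are needed.
Draft can't be placed before week 6, so the schedule must run through at least week 6.
6 works (last occupied week: week 6): for example Prototype in week 1, Plan in week 1, Draft in week 6, Deploy in week 3, Design in week 1.

week 6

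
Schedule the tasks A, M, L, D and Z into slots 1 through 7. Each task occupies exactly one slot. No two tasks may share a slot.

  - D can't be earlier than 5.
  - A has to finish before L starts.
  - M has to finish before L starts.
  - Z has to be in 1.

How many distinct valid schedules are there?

60

Splitting on A: it can be 2 (18), 3 (18), 4 (15), 5 (6), 6 (3). Listing each branch's schedules as (M, L, D, Z):
A=2: (3,4,5,1) (3,4,6,1) (3,4,7,1) (3,5,6,1) (3,5,7,1) (3,6,5,1) (3,6,7,1) (3,7,5,1) (3,7,6,1) (4,5,6,1) (4,5,7,1) (4,6,5,1) (4,6,7,1) (4,7,5,1) (4,7,6,1) (5,6,7,1) (5,7,6,1) (6,7,5,1) — 18.
A=3: (2,4,5,1) (2,4,6,1) (2,4,7,1) (2,5,6,1) (2,5,7,1) (2,6,5,1) (2,6,7,1) (2,7,5,1) (2,7,6,1) (4,5,6,1) (4,5,7,1) (4,6,5,1) (4,6,7,1) (4,7,5,1) (4,7,6,1) (5,6,7,1) (5,7,6,1) (6,7,5,1) — 18.
A=4: (2,5,6,1) (2,5,7,1) (2,6,5,1) (2,6,7,1) (2,7,5,1) (2,7,6,1) (3,5,6,1) (3,5,7,1) (3,6,5,1) (3,6,7,1) (3,7,5,1) (3,7,6,1) (5,6,7,1) (5,7,6,1) (6,7,5,1) — 15.
A=5: (2,6,7,1) (2,7,6,1) (3,6,7,1) (3,7,6,1) (4,6,7,1) (4,7,6,1) — 6.
A=6: (2,7,5,1) (3,7,5,1) (4,7,5,1) — 3.
Summing: 18 + 18 + 15 + 6 + 3 = 60.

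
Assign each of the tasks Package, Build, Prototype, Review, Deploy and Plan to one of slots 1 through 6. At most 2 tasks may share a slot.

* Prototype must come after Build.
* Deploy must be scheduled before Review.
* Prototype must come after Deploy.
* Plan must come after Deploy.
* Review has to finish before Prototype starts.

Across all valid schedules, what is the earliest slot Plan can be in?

Precedence pushes Plan to at least 2.
Plan at 2 is achievable: Plan in 2, Build in 1, Prototype in 3, Review in 2, Deploy in 1, Package in 3.

2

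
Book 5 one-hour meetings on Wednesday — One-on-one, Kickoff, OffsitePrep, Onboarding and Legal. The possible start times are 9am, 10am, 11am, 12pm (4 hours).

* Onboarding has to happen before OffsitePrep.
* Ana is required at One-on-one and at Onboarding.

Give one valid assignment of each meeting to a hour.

Legal -> 9am; Onboarding -> 9am; One-on-one -> 10am; OffsitePrep -> 10am; Kickoff -> 9am

Checking: Onboarding(9am) before OffsitePrep(10am); One-on-one(10am) != Onboarding(9am).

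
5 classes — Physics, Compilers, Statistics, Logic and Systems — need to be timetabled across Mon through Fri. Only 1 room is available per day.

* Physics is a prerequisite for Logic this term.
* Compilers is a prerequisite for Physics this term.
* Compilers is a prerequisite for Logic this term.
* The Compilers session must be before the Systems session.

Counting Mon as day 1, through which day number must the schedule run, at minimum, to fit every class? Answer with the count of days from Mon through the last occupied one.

5

The precedence chain requires at least 3 distinct days.
With at most 1 per day and 5 classes, at least 5 days are needed.
5 works (last occupied day: Fri): for example Physics=Tue; Compilers=Mon; Systems=Thu; Statistics=Fri; Logic=Wed.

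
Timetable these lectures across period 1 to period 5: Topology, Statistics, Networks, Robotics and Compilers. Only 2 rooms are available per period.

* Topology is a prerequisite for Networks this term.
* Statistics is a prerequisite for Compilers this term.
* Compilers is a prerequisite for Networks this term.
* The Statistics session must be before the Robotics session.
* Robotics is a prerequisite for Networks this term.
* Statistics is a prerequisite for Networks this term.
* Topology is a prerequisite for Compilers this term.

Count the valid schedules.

Splitting on Topology: it can be period 1 (20), period 2 (14), period 3 (6). Listing each branch's schedules as (Statistics, Networks, Robotics, Compilers) by period number:
Topology=period 1: (1,3,2,2) (1,4,2,2) (1,4,2,3) (1,4,3,2) (1,4,3,3) (1,5,2,2) (1,5,2,3) (1,5,2,4) (1,5,3,2) (1,5,3,3) (1,5,3,4) (1,5,4,2) (1,5,4,3) (1,5,4,4) (2,4,3,3) (2,5,3,3) (2,5,3,4) (2,5,4,3) (2,5,4,4) (3,5,4,4) — 20.
Topology=period 2: (1,4,2,3) (1,4,3,3) (1,5,2,3) (1,5,2,4) (1,5,3,3) (1,5,3,4) (1,5,4,3) (1,5,4,4) (2,4,3,3) (2,5,3,3) (2,5,3,4) (2,5,4,3) (2,5,4,4) (3,5,4,4) — 14.
Topology=period 3: (1,5,2,4) (1,5,3,4) (1,5,4,4) (2,5,3,4) (2,5,4,4) (3,5,4,4) — 6.
Summing: 20 + 14 + 6 = 40.

40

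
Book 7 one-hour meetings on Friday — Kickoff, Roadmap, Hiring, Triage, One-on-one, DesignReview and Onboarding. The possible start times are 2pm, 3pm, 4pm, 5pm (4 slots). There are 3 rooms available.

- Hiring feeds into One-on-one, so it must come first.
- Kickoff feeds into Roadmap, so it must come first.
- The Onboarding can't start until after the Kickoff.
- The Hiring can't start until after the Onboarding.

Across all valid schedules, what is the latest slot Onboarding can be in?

3pm

Precedence pushes Onboarding to at least 3pm; downstream work caps Onboarding at 3pm.
Onboarding at 3pm is achievable: DesignReview=2pm, Kickoff=2pm, Hiring=4pm, Roadmap=3pm, One-on-one=5pm, Onboarding=3pm, Triage=2pm.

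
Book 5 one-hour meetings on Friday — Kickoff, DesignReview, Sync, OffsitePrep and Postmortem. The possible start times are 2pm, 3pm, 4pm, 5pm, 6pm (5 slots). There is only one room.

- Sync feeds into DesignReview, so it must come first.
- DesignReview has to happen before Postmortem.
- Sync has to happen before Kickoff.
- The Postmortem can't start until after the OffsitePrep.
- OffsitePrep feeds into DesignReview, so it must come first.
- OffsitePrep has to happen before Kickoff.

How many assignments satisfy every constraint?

Splitting on Kickoff: it can be 4pm (2), 5pm (2), 6pm (2). Listing each branch's schedules as (DesignReview, Sync, OffsitePrep, Postmortem):
Kickoff=4pm: (5pm,2pm,3pm,6pm) (5pm,3pm,2pm,6pm) — 2.
Kickoff=5pm: (4pm,2pm,3pm,6pm) (4pm,3pm,2pm,6pm) — 2.
Kickoff=6pm: (4pm,2pm,3pm,5pm) (4pm,3pm,2pm,5pm) — 2.
Summing: 2 + 2 + 2 = 6.

6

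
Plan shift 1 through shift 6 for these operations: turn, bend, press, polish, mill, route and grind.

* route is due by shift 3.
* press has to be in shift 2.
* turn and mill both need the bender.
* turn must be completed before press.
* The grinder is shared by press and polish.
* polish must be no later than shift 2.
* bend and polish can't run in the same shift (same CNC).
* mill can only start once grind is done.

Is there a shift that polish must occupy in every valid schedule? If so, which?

polish's window is shift 1–shift 2.
press is fixed at shift 2, and polish can't share a shift with press.
So polish must be shift 1.

shift 1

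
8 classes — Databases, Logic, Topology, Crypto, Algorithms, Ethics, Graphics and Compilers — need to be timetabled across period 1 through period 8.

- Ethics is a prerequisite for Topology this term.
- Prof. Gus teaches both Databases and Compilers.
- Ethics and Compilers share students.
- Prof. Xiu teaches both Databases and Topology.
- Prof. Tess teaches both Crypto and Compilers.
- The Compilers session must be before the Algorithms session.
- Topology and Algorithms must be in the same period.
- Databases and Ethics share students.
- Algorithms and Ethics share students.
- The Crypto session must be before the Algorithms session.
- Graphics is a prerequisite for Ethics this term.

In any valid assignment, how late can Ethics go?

period 7

Precedence pushes Ethics to at least period 2; downstream work caps Ethics at period 7.
Ethics at period 7 is achievable: Logic=period 1, Algorithms=period 8, Crypto=period 1, Ethics=period 7, Graphics=period 1, Compilers=period 2, Databases=period 1, Topology=period 8.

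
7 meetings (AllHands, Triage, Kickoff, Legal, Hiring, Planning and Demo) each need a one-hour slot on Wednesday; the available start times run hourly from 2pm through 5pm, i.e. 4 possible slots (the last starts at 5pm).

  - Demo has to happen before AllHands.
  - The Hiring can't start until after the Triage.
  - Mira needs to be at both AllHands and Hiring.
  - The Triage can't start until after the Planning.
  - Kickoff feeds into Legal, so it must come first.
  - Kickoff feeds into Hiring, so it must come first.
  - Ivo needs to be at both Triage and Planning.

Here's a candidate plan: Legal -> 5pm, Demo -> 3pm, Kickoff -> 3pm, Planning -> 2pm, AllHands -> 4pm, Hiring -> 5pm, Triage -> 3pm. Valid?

Kickoff feeds into Legal, so it must come first — holds.
Mira needs to be at both AllHands and Hiring — holds.
The Hiring can't start until after the Triage — holds.
Ivo needs to be at both Triage and Planning — holds.
Kickoff feeds into Hiring, so it must come first — holds.
The Triage can't start until after the Planning — holds.
Demo has to happen before AllHands — holds.

Valid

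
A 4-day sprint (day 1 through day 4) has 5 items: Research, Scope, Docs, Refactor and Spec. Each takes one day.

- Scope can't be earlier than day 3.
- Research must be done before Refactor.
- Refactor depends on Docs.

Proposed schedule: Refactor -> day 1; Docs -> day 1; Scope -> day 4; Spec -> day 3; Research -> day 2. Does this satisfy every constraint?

Invalid. Research must be done before Refactor.

Scope can't be earlier than day 3 — holds.
Research must be done before Refactor — violated.
Refactor depends on Docs — violated.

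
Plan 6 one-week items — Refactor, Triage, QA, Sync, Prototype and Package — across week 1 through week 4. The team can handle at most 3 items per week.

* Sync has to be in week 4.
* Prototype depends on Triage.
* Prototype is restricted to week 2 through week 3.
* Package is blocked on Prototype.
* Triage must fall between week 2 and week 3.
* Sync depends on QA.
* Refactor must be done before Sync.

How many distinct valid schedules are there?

9

Splitting on Refactor: it can be week 1 (3), week 2 (3), week 3 (3). Listing each branch's schedules as (Triage, QA, Sync, Prototype, Package) by week number:
Refactor=week 1: (2,1,4,3,4) (2,2,4,3,4) (2,3,4,3,4) — 3.
Refactor=week 2: (2,1,4,3,4) (2,2,4,3,4) (2,3,4,3,4) — 3.
Refactor=week 3: (2,1,4,3,4) (2,2,4,3,4) (2,3,4,3,4) — 3.
Summing: 3 + 3 + 3 = 9.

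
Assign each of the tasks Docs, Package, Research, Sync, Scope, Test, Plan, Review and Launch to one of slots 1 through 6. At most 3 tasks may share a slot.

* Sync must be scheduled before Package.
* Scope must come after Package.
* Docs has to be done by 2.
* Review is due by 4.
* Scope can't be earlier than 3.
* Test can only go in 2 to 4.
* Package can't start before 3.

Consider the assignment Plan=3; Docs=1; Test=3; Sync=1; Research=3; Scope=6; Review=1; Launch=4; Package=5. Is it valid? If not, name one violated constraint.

Docs has to be done by 2 — holds.
Scope can't be earlier than 3 — holds.
Review is due by 4 — holds.
At most 3 tasks may share a slot — holds.
Sync must be scheduled before Package — holds.
Test can only go in 2 to 4 — holds.
Scope must come after Package — holds.
Package can't start before 3 — holds.

Yes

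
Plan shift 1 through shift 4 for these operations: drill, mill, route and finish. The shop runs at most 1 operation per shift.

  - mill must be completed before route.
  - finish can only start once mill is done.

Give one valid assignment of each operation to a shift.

drill=shift 4; route=shift 2; mill=shift 1; finish=shift 3

Checking: mill(shift 1) before route(shift 2); mill(shift 1) before finish(shift 3); max 1 per shift (cap 1).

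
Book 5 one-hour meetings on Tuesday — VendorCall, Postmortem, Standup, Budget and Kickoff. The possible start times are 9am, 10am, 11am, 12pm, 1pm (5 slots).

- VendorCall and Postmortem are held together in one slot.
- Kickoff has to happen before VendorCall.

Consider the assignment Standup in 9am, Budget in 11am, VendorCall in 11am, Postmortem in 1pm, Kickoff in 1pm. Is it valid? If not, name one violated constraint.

No. Kickoff has to happen before VendorCall is not satisfied.

Kickoff has to happen before VendorCall — violated.
VendorCall and Postmortem are held together in one slot — violated.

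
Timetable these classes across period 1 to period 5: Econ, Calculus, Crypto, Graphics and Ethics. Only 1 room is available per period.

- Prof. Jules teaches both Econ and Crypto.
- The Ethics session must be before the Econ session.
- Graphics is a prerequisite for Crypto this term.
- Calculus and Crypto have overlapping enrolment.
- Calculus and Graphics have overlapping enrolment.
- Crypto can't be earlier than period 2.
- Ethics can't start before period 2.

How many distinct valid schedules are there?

Splitting on Econ: it can be period 3 (3), period 4 (6), period 5 (9). Listing each branch's schedules as (Calculus, Crypto, Graphics, Ethics) by period number:
Econ=period 3: (1,5,4,2) (4,5,1,2) (5,4,1,2) — 3.
Econ=period 4: (1,5,2,3) (1,5,3,2) (2,5,1,3) (3,5,1,2) (5,2,1,3) (5,3,1,2) — 6.
Econ=period 5: (1,3,2,4) (1,4,2,3) (1,4,3,2) (2,3,1,4) (2,4,1,3) (3,2,1,4) (3,4,1,2) (4,2,1,3) (4,3,1,2) — 9.
Summing: 3 + 6 + 9 = 18.

18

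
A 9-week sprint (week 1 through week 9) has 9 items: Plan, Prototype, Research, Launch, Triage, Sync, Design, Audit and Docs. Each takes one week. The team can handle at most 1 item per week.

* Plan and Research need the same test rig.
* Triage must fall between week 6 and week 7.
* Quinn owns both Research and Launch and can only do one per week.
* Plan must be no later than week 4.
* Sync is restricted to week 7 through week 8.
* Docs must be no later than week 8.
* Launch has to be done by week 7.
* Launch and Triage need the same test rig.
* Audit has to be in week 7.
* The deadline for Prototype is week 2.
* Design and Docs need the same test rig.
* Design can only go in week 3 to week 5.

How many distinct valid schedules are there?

28

Splitting on Plan: it can be week 1 (6), week 2 (6), week 3 (8), week 4 (8). Listing each branch's schedules as (Prototype, Research, Launch, Triage, Sync, Design, Audit, Docs) by week number:
Plan=week 1: (2,9,3,6,8,4,7,5) (2,9,3,6,8,5,7,4) (2,9,4,6,8,3,7,5) (2,9,4,6,8,5,7,3) (2,9,5,6,8,3,7,4) (2,9,5,6,8,4,7,3) — 6.
Plan=week 2: (1,9,3,6,8,4,7,5) (1,9,3,6,8,5,7,4) (1,9,4,6,8,3,7,5) (1,9,4,6,8,5,7,3) (1,9,5,6,8,3,7,4) (1,9,5,6,8,4,7,3) — 6.
Plan=week 3: (1,9,2,6,8,4,7,5) (1,9,2,6,8,5,7,4) (1,9,4,6,8,5,7,2) (1,9,5,6,8,4,7,2) (2,9,1,6,8,4,7,5) (2,9,1,6,8,5,7,4) (2,9,4,6,8,5,7,1) (2,9,5,6,8,4,7,1) — 8.
Plan=week 4: (1,9,2,6,8,3,7,5) (1,9,2,6,8,5,7,3) (1,9,3,6,8,5,7,2) (1,9,5,6,8,3,7,2) (2,9,1,6,8,3,7,5) (2,9,1,6,8,5,7,3) (2,9,3,6,8,5,7,1) (2,9,5,6,8,3,7,1) — 8.
Summing: 6 + 6 + 8 + 8 = 28.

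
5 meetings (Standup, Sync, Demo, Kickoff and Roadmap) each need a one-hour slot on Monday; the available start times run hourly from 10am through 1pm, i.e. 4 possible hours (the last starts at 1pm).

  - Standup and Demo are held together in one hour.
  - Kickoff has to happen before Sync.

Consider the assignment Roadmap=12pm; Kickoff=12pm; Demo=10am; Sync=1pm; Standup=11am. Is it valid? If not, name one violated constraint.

Standup and Demo are held together in one hour — violated.
Kickoff has to happen before Sync — holds.

No. Standup and Demo are held together in one hour is not satisfied.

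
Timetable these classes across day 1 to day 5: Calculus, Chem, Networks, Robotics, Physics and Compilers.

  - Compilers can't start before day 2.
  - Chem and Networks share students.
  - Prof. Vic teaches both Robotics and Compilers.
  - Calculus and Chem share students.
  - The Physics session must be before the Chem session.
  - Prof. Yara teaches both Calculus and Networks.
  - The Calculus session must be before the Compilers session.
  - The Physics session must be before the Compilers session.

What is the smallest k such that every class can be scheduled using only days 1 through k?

The precedence chain requires at least 2 distinct days.
Could 2 days be enough, i.e. nothing placed later than day 2? No: Compilers's window within 2 days is {day 2}; Chem must come after Physics (at day 1 or later) → {day 2}; Calculus must come before Compilers (at day 2 or earlier) → {day 1}; Networks can't share with Chem (day 2) → {day 1}; Networks can't share with Calculus (day 1) → nothing is left.
So 2 days is not enough.
3 works (last occupied day: day 3): for example Physics -> day 1, Compilers -> day 2, Robotics -> day 1, Networks -> day 3, Chem -> day 2, Calculus -> day 1.

3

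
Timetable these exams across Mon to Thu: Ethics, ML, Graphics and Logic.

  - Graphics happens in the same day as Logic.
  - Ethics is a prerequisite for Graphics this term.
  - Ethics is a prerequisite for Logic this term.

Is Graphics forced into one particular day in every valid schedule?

Graphics can be Tue (e.g. ML in Mon; Ethics in Mon; Logic in Tue; Graphics in Tue) or Wed (e.g. Graphics=Wed, Logic=Wed, ML=Mon, Ethics=Mon).

No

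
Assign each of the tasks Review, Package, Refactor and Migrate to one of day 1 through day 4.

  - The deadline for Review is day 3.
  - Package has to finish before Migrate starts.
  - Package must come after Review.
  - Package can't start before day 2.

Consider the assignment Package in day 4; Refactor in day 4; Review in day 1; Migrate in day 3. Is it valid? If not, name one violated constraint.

Invalid. Package has to finish before Migrate starts.

The deadline for Review is day 3 — holds.
Package must come after Review — holds.
Package has to finish before Migrate starts — violated.
Package can't start before day 2 — holds.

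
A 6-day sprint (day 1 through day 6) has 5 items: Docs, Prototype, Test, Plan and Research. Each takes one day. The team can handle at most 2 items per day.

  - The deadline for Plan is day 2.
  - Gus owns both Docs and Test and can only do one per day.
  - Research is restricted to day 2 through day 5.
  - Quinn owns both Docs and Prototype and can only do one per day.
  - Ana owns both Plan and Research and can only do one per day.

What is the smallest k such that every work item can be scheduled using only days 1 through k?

With at most 2 per day and 5 work items, at least 3 days are needed.
Research can't be placed before day 2, so the schedule must run through at least day 2.
3 works (last occupied day: day 3): for example Docs=day 1, Prototype=day 2, Research=day 2, Plan=day 1, Test=day 3.

3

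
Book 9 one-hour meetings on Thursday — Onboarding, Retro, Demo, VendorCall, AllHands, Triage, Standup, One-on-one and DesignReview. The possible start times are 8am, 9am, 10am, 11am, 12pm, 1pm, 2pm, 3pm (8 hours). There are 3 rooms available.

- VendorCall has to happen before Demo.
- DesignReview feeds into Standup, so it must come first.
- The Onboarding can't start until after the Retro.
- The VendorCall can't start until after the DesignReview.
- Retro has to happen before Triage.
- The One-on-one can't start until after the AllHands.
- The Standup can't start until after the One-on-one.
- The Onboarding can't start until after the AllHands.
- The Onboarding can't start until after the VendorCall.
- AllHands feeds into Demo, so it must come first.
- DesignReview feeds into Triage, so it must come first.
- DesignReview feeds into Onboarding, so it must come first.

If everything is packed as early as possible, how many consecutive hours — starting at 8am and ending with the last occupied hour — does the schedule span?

The precedence chain requires at least 3 distinct hours.
With at most 3 per hour and 9 meetings, at least 3 hours are needed.
3 works (last occupied hour: 10am): for example DesignReview=8am; AllHands=8am; One-on-one=9am; VendorCall=9am; Onboarding=10am; Demo=10am; Retro=8am; Triage=9am; Standup=10am.

3 hours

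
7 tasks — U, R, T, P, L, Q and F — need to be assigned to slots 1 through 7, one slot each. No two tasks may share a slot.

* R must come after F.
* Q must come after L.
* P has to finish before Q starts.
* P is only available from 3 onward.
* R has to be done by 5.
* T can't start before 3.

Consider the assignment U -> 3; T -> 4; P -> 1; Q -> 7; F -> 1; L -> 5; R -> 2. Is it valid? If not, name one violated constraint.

No. P is only available from 3 onward is not satisfied.

No two tasks may share a slot — violated.
P has to finish before Q starts — holds.
T can't start before 3 — holds.
R has to be done by 5 — holds.
Q must come after L — holds.
R must come after F — holds.
P is only available from 3 onward — violated.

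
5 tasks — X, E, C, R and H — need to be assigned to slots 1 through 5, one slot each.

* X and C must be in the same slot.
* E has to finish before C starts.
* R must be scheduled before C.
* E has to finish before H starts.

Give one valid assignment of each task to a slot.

X -> 2; R -> 1; E -> 1; H -> 2; C -> 2

Checking: E(1) before H(2); E(1) before C(2); R(1) before C(2); X = C = 2.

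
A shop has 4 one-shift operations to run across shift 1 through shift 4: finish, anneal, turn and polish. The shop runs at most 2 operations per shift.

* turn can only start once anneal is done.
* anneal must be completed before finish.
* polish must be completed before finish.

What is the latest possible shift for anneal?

Downstream work caps anneal at shift 3.
anneal at shift 3 is achievable: turn -> shift 4; polish -> shift 1; anneal -> shift 3; finish -> shift 4.

shift 3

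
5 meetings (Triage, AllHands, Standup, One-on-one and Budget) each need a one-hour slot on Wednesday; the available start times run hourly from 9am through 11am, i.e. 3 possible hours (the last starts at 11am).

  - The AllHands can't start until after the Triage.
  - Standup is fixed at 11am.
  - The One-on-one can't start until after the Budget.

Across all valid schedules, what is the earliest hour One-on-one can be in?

Precedence pushes One-on-one to at least 10am.
One-on-one at 10am is achievable: One-on-one=10am, AllHands=10am, Budget=9am, Triage=9am, Standup=11am.

10am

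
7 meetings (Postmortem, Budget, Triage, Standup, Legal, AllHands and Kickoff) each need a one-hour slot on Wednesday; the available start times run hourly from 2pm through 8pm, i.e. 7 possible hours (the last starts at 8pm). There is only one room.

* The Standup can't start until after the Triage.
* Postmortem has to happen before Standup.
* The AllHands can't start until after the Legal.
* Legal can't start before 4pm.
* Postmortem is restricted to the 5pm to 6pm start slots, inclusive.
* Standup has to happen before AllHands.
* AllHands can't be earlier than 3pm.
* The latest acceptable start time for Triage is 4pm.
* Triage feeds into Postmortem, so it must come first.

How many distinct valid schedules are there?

34

Splitting on Postmortem: it can be 5pm (24), 6pm (10). Listing each branch's schedules as (Budget, Triage, Standup, Legal, AllHands, Kickoff):
Postmortem=5pm: (2pm,3pm,6pm,4pm,7pm,8pm) (2pm,3pm,6pm,4pm,8pm,7pm) (2pm,3pm,6pm,7pm,8pm,4pm) (2pm,3pm,7pm,4pm,8pm,6pm) (2pm,3pm,7pm,6pm,8pm,4pm) (2pm,4pm,6pm,7pm,8pm,3pm) (2pm,4pm,7pm,6pm,8pm,3pm) (3pm,2pm,6pm,4pm,7pm,8pm) (3pm,2pm,6pm,4pm,8pm,7pm) (3pm,2pm,6pm,7pm,8pm,4pm) (3pm,2pm,7pm,4pm,8pm,6pm) (3pm,2pm,7pm,6pm,8pm,4pm) (3pm,4pm,6pm,7pm,8pm,2pm) (3pm,4pm,7pm,6pm,8pm,2pm) (4pm,2pm,6pm,7pm,8pm,3pm) (4pm,2pm,7pm,6pm,8pm,3pm) (4pm,3pm,6pm,7pm,8pm,2pm) (4pm,3pm,7pm,6pm,8pm,2pm) (6pm,2pm,7pm,4pm,8pm,3pm) (6pm,3pm,7pm,4pm,8pm,2pm) (7pm,2pm,6pm,4pm,8pm,3pm) (7pm,3pm,6pm,4pm,8pm,2pm) (8pm,2pm,6pm,4pm,7pm,3pm) (8pm,3pm,6pm,4pm,7pm,2pm) — 24.
Postmortem=6pm: (2pm,3pm,7pm,4pm,8pm,5pm) (2pm,3pm,7pm,5pm,8pm,4pm) (2pm,4pm,7pm,5pm,8pm,3pm) (3pm,2pm,7pm,4pm,8pm,5pm) (3pm,2pm,7pm,5pm,8pm,4pm) (3pm,4pm,7pm,5pm,8pm,2pm) (4pm,2pm,7pm,5pm,8pm,3pm) (4pm,3pm,7pm,5pm,8pm,2pm) (5pm,2pm,7pm,4pm,8pm,3pm) (5pm,3pm,7pm,4pm,8pm,2pm) — 10.
Summing: 24 + 10 = 34.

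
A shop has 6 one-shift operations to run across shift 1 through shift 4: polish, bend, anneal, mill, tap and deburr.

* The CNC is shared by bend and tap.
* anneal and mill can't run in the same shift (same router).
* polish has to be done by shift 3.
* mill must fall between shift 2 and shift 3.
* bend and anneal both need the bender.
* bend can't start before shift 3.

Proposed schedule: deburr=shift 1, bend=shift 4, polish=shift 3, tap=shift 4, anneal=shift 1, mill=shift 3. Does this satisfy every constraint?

Invalid. The CNC is shared by bend and tap.

mill must fall between shift 2 and shift 3 — holds.
The CNC is shared by bend and tap — violated.
anneal and mill can't run in the same shift (same router) — holds.
bend and anneal both need the bender — holds.
bend can't start before shift 3 — holds.
polish has to be done by shift 3 — holds.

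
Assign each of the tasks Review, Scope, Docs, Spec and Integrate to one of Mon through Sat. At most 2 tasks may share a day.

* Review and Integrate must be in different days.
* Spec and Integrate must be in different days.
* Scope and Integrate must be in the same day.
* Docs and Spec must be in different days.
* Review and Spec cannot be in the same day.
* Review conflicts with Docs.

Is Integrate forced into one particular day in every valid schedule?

Integrate can be Mon (e.g. Review=Tue; Scope=Mon; Integrate=Mon; Docs=Wed; Spec=Thu) or Tue (e.g. Docs=Wed; Scope=Tue; Spec=Thu; Integrate=Tue; Review=Mon).

No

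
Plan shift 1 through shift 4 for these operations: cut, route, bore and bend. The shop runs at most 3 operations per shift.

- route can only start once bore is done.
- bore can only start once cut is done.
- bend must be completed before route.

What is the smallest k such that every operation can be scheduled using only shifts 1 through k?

The precedence chain requires at least 3 distinct shifts.
With at most 3 per shift and 4 operations, at least 2 shifts are needed.
3 works (last occupied shift: shift 3): for example route -> shift 3, cut -> shift 1, bore -> shift 2, bend -> shift 1.

3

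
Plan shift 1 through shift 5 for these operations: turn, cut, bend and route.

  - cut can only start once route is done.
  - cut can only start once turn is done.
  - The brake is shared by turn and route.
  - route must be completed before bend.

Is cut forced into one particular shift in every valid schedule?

No

cut can be shift 3 (e.g. turn=shift 2; route=shift 1; bend=shift 2; cut=shift 3) or shift 4 (e.g. turn in shift 2; route in shift 1; cut in shift 4; bend in shift 2).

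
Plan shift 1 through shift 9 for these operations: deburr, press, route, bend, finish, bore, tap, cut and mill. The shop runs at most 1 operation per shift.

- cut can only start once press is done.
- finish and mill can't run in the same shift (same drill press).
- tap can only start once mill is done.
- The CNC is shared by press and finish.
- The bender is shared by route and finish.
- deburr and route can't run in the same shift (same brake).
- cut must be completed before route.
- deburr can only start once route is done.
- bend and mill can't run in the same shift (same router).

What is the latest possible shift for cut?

Precedence pushes cut to at least shift 2; downstream work caps cut at shift 7.
cut at shift 7 is achievable: deburr=shift 9, bore=shift 6, route=shift 8, press=shift 1, finish=shift 5, cut=shift 7, mill=shift 2, tap=shift 3, bend=shift 4.

shift 7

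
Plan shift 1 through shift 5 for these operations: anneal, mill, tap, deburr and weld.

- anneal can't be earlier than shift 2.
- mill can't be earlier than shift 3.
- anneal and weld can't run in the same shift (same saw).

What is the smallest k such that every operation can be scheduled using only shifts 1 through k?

3 shifts

mill can't be placed before shift 3, so the schedule must run through at least shift 3.
3 works (last occupied shift: shift 3): for example deburr=shift 1, tap=shift 1, weld=shift 1, mill=shift 3, anneal=shift 2.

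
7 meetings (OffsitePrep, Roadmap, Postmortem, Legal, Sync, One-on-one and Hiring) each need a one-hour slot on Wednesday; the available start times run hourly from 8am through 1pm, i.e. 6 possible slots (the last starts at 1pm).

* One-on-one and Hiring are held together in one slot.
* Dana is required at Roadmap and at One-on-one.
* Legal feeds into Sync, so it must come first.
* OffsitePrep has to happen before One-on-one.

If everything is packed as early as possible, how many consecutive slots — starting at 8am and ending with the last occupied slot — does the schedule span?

2 slots

The precedence chain requires at least 2 distinct slots.
2 works (last occupied slot: 9am): for example One-on-one in 9am; Roadmap in 8am; OffsitePrep in 8am; Legal in 8am; Sync in 9am; Hiring in 9am; Postmortem in 8am.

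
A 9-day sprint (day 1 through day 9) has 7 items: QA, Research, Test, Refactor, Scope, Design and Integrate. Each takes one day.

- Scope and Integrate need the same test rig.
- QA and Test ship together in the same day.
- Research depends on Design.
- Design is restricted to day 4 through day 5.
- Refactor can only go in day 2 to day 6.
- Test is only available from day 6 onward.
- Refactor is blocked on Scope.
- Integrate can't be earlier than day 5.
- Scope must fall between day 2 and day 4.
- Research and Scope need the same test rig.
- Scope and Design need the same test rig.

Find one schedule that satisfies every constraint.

Scope in day 2; Research in day 5; QA in day 6; Test in day 6; Integrate in day 5; Refactor in day 3; Design in day 4

Checking: Design(day 4) before Research(day 5); Scope(day 2) before Refactor(day 3); Scope(day 2) != Integrate(day 5); Scope(day 2) != Design(day 4); Research(day 5) != Scope(day 2); QA = Test = day 6; Refactor=day 3 in [day 2,day 6]; Test=day 6 in [day 6,day 9]; Scope=day 2 in [day 2,day 4]; Design=day 4 in [day 4,day 5]; Integrate=day 5 in [day 5,day 9].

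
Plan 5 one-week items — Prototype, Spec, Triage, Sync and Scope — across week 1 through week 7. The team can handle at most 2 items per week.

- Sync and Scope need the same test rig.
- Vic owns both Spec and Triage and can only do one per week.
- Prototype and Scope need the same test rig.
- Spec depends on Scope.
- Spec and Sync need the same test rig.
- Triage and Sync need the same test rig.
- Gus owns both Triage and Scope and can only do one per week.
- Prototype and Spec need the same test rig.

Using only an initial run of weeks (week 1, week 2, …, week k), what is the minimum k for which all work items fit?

4 weeks

The precedence chain requires at least 2 distinct weeks.
With at most 2 per week and 5 work items, at least 3 weeks are needed.
Could 3 weeks be enough, i.e. nothing placed later than week 3? No: Spec must come after Scope (at week 1 or later) → {week 2, week 3}; Scope must come before Spec (at week 3 or earlier) → {week 1, week 2}; Spec, Triage, Sync and Scope must all be in different weeks (Spec/Triage can't share; Spec/Sync can't share; Spec and Scope are ordered by precedence; Triage/Sync can't share; Triage/Scope can't share; Sync/Scope can't share), but they are limited to Spec in {week 2, week 3}, Triage in {week 1, week 2, week 3}, Sync in {week 1, week 2, week 3}, Scope in {week 1, week 2} — together just 3 weeks: 4 work items can't fit in 3 distinct weeks.
So 3 weeks is not enough.
4 works (last occupied week: week 4): for example Spec=week 2; Scope=week 1; Prototype=week 3; Triage=week 3; Sync=week 4.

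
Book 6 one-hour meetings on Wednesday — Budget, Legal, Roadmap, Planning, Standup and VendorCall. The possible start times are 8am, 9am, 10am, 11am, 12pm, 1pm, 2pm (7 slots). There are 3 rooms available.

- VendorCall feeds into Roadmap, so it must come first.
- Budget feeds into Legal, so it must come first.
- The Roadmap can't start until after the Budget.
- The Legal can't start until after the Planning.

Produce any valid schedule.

Planning in 8am, Legal in 9am, Roadmap in 9am, VendorCall in 8am, Budget in 8am, Standup in 9am

Checking: Budget(8am) before Legal(9am); Planning(8am) before Legal(9am); Budget(8am) before Roadmap(9am); VendorCall(8am) before Roadmap(9am); max 3 per slot (cap 3).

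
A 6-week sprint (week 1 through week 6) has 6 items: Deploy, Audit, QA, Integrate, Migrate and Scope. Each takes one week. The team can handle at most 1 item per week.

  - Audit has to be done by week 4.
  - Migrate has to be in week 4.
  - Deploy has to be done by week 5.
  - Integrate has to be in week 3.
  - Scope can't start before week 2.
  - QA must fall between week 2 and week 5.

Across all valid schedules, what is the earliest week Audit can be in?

week 1

Audit's own window allows nothing later than week 4.
Audit at week 1 is achievable: Scope=week 6; Integrate=week 3; QA=week 2; Audit=week 1; Deploy=week 5; Migrate=week 4.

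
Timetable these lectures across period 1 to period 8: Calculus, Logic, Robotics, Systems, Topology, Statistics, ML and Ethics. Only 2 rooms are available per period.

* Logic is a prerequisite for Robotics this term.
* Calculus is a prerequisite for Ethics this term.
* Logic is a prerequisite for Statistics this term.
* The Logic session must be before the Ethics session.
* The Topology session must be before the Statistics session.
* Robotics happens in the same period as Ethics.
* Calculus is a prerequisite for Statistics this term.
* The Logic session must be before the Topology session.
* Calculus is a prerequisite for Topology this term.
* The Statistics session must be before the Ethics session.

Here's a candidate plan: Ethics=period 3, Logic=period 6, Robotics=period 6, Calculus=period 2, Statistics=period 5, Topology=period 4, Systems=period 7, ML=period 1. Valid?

The Topology session must be before the Statistics session — holds.
Logic is a prerequisite for Robotics this term — violated.
Robotics happens in the same period as Ethics — violated.
Only 2 rooms are available per period — holds.
The Logic session must be before the Topology session — violated.
Calculus is a prerequisite for Ethics this term — holds.
Calculus is a prerequisite for Topology this term — holds.
Logic is a prerequisite for Statistics this term — violated.
The Logic session must be before the Ethics session — violated.
The Statistics session must be before the Ethics session — violated.
Calculus is a prerequisite for Statistics this term — holds.

No. The Logic session must be before the Ethics session is not satisfied.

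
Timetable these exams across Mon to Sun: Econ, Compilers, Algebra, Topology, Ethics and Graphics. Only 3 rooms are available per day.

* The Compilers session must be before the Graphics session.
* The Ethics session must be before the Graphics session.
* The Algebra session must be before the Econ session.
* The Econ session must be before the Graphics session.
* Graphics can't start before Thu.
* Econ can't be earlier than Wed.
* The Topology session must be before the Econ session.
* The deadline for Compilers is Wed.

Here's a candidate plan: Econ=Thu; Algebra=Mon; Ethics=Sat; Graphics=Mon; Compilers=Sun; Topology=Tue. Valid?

No. The Compilers session must be before the Graphics session is not satisfied.

The Ethics session must be before the Graphics session — violated.
Graphics can't start before Thu — violated.
Only 3 rooms are available per day — holds.
The deadline for Compilers is Wed — violated.
Econ can't be earlier than Wed — holds.
The Topology session must be before the Econ session — holds.
The Algebra session must be before the Econ session — holds.
The Econ session must be before the Graphics session — violated.
The Compilers session must be before the Graphics session — violated.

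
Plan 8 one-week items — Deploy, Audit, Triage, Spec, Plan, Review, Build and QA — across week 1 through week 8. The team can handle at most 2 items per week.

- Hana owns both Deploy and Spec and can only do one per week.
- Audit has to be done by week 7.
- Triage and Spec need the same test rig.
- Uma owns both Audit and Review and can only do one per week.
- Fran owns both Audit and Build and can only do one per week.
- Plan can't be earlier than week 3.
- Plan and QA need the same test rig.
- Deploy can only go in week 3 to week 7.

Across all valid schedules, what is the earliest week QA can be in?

week 1

QA at week 1 is achievable: Review in week 2; Audit in week 1; Spec in week 4; Triage in week 2; Deploy in week 3; Build in week 4; QA in week 1; Plan in week 3.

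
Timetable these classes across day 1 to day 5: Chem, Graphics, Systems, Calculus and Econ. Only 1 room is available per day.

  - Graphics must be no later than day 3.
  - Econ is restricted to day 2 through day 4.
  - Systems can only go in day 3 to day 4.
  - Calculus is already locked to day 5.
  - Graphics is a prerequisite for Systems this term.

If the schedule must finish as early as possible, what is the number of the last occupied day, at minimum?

The precedence chain requires at least 2 distinct days.
With at most 1 per day and 5 classes, at least 5 days are needed.
Calculus can't be placed before day 5, so the schedule must run through at least day 5.
5 works (last occupied day: day 5): for example Chem=day 4, Econ=day 2, Calculus=day 5, Graphics=day 1, Systems=day 3.

day 5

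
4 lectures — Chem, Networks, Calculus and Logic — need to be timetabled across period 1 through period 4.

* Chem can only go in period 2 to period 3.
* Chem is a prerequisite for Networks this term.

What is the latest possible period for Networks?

period 4

Precedence pushes Networks to at least period 3.
Networks at period 4 is achievable: Calculus in period 1; Logic in period 1; Chem in period 2; Networks in period 4.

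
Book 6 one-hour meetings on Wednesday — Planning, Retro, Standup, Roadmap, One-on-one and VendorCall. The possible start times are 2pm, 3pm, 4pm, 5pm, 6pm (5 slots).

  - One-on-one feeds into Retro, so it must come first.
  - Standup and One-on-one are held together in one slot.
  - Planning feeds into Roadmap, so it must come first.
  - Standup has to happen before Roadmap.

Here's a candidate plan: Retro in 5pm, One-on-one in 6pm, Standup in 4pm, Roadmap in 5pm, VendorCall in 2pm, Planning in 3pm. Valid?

One-on-one feeds into Retro, so it must come first — violated.
Planning feeds into Roadmap, so it must come first — holds.
Standup and One-on-one are held together in one slot — violated.
Standup has to happen before Roadmap — holds.

Invalid. Standup and One-on-one are held together in one slot.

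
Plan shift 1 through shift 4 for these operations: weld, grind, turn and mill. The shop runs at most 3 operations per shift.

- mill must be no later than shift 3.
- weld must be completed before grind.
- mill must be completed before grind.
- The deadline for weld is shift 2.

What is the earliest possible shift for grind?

Precedence pushes grind to at least shift 2.
grind at shift 2 is achievable: turn -> shift 1; grind -> shift 2; mill -> shift 1; weld -> shift 1.

shift 2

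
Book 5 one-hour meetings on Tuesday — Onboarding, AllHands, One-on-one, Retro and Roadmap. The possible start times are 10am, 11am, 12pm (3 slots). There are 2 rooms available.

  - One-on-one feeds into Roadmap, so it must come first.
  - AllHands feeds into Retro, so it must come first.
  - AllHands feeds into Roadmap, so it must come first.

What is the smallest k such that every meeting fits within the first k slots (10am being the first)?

The precedence chain requires at least 2 distinct slots.
With at most 2 per slot and 5 meetings, at least 3 slots are needed.
3 works (last occupied slot: 12pm): for example One-on-one in 10am; AllHands in 10am; Onboarding in 12pm; Roadmap in 11am; Retro in 11am.

3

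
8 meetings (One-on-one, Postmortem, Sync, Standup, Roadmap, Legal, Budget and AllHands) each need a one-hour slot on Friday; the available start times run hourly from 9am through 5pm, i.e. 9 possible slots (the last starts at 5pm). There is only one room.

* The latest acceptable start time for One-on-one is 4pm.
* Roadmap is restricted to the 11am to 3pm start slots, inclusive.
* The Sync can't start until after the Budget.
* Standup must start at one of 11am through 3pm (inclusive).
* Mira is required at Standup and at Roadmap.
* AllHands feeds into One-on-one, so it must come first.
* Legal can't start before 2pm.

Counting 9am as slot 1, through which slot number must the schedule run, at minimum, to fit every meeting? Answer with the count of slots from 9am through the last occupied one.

The precedence chain requires at least 2 distinct slots.
With at most 1 per slot and 8 meetings, at least 8 slots are needed.
Legal can't be placed before 2pm — that is slot 6 counting from 9am — so the schedule must run through at least 6 slots.
8 works (last occupied slot: 4pm): for example Legal=2pm; Standup=11am; Sync=3pm; AllHands=9am; Budget=1pm; Postmortem=4pm; Roadmap=12pm; One-on-one=10am.

8 slots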